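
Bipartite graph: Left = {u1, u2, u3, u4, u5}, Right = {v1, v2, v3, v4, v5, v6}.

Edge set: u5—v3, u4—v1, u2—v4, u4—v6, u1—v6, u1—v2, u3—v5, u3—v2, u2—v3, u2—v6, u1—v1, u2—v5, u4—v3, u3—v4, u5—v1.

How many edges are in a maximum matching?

For example, pair u1-v2, u2-v6, u3-v4, u4-v3, u5-v1.
This saturates every left vertex, so 5 is the maximum.

5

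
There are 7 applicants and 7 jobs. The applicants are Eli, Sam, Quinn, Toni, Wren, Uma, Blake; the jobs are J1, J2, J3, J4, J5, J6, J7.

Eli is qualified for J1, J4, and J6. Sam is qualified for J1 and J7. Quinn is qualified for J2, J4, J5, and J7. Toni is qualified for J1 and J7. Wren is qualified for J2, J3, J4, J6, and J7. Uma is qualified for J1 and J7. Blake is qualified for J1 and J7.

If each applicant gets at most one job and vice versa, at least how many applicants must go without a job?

A valid assignment of size 5: Eli–J4, Sam–J1, Quinn–J5, Toni–J7, Wren–J6.
The set {Sam, Toni, Uma, Blake} has only 2 neighbours ({J1, J7}), so by Hall's theorem at most 5 of the 7 applicants can be matched.
That matches 5 of the 7, leaving 2 unmatched; no matching can do better.

2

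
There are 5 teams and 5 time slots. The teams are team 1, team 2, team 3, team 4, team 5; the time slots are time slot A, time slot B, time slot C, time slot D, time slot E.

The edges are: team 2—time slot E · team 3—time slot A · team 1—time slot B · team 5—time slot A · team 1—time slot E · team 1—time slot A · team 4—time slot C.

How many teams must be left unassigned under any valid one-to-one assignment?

1

One maximum matching: team 1–time slot B, team 2–time slot E, team 3–time slot A, team 4–time slot C.
The set {team 3, team 5} has only 1 neighbour ({time slot A}), so by Hall's theorem at most 4 of the 5 teams can be matched.
That matches 4 of the 5, leaving 1 unmatched; no matching can do better.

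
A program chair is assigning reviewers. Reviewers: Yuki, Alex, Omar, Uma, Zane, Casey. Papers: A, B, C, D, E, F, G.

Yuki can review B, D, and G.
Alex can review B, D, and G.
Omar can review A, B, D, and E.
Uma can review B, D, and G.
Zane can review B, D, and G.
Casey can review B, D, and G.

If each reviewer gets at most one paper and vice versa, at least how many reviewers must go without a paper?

One maximum matching: Yuki→D, Alex→G, Omar→E, Uma→B.
The set {Yuki, Alex, Uma, Zane, Casey} has only 3 neighbours ({B, D, G}), so by Hall's theorem at most 4 of the 6 reviewers can be matched.
That matches 4 of the 6, leaving 2 unmatched; no matching can do better.

2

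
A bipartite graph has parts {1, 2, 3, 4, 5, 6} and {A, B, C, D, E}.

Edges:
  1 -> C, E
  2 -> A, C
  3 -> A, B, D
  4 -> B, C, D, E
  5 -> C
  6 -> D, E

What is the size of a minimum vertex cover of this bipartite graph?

{A, B, C, D, E} is a vertex cover of size 5: every edge has an endpoint in this set.
No smaller cover exists because 1–E, 2–A, 3–D, 4–B, 5–C is a matching of size 5, and a cover must include an endpoint of each of these disjoint edges (König's theorem).

5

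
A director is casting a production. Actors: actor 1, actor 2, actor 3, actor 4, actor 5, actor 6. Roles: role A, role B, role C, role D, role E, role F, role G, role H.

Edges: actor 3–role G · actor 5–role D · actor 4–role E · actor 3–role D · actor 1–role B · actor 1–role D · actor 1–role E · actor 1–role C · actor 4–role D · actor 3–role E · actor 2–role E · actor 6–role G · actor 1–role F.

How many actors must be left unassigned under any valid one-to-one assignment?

2

A valid assignment of size 4: actor 1–role C, actor 2–role E, actor 3–role G, actor 4–role D.
The set {actor 2, actor 3, actor 4, actor 5, actor 6} has only 3 neighbours ({role D, role E, role G}), so by Hall's theorem at most 4 of the 6 actors can be matched.
That matches 4 of the 6, leaving 2 unmatched; no matching can do better.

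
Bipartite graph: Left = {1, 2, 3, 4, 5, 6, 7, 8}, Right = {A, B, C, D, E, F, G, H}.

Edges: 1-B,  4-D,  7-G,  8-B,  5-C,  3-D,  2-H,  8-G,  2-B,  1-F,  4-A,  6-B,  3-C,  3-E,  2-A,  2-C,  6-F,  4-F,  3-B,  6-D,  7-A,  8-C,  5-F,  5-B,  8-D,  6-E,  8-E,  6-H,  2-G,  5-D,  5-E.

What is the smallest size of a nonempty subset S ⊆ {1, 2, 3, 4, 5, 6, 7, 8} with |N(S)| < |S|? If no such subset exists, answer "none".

none

A matching saturating every left vertex exists, for instance 1→F, 2→H, 3→C, 4→D, 5→B, 6→E, 7→A, 8→G.
By Hall's marriage theorem, this means |N(S)| ≥ |S| for every subset S, so no violating subset exists.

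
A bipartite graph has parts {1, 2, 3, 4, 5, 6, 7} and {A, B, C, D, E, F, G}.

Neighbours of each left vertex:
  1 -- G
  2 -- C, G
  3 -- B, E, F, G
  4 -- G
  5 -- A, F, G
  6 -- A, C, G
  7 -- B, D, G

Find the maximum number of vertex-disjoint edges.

6

A valid assignment of size 6: 1→G, 2→C, 3→E, 5→F, 6→A, 7→B.
The set {1, 4} has only 1 neighbour ({G}), so by Hall's theorem at most 6 of the 7 left vertices can be matched.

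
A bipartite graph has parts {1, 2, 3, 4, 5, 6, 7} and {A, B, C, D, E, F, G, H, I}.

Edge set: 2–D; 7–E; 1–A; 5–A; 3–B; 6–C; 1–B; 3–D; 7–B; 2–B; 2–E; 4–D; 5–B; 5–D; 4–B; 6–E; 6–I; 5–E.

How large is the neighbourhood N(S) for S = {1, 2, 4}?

4

The union of neighbours of {1, 2, 4} is {A, B, D, E}, which has 4 elements.
Since |N(S)| = 4 ≥ |S| = 3, Hall's condition holds for this subset.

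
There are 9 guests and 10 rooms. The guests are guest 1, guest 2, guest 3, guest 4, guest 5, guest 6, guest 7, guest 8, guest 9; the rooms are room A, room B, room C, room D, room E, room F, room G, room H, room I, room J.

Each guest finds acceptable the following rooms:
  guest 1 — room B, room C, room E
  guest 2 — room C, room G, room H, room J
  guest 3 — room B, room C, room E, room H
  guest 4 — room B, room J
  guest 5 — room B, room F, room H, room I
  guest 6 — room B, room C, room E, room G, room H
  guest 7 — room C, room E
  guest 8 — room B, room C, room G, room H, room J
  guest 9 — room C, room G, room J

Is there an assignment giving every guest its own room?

No

The set {guest 1, guest 2, guest 3, guest 4, guest 6, guest 7, guest 8, guest 9} has only 6 neighbours ({room B, room C, room E, room G, room H, room J}), so by Hall's theorem at most 7 of the 9 guests can be matched.
Hence no matching covers every guest.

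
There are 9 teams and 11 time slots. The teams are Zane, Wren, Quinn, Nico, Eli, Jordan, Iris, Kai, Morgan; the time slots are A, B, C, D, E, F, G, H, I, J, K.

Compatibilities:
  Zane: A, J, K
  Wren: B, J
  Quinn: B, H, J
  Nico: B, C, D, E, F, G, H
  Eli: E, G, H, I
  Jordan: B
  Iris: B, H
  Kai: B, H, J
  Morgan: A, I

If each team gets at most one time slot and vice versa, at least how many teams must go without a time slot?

One maximum matching: Zane–K, Wren–J, Quinn–H, Nico–G, Eli–E, Jordan–B, Morgan–I.
The set {Wren, Quinn, Jordan, Iris, Kai} has only 3 neighbours ({B, H, J}), so by Hall's theorem at most 7 of the 9 teams can be matched.
That matches 7 of the 9, leaving 2 unmatched; no matching can do better.

2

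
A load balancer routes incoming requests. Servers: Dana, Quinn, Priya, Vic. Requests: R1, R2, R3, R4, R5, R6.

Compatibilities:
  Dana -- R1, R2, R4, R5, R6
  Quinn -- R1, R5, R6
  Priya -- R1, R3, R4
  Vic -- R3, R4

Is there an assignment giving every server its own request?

One maximum matching: Dana→R6, Quinn→R5, Priya→R3, Vic→R4.
All 4 servers are covered.

Yes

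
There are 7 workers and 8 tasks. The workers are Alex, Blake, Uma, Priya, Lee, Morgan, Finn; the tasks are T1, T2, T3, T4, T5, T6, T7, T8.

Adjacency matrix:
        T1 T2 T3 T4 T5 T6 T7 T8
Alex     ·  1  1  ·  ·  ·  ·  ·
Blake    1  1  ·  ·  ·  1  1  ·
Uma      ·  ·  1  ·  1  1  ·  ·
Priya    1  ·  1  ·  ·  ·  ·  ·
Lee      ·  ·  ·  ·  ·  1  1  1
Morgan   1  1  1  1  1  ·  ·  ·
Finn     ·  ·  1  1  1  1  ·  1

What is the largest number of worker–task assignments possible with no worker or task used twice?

7

For example, pair Alex→T3, Blake→T2, Uma→T6, Priya→T1, Lee→T7, Morgan→T5, Finn→T4.
All 7 workers are matched, so no larger matching exists.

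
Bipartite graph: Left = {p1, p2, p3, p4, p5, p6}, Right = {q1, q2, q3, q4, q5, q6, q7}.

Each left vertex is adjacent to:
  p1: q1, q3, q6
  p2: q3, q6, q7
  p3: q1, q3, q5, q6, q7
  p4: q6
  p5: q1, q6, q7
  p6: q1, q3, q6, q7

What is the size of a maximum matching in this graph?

A valid assignment of size 5: p1–q1, p2–q3, p3–q5, p4–q6, p5–q7.
The set {p1, p2, p4, p5, p6} has only 4 neighbours ({q1, q3, q6, q7}), so by Hall's theorem at most 5 of the 6 left vertices can be matched.

5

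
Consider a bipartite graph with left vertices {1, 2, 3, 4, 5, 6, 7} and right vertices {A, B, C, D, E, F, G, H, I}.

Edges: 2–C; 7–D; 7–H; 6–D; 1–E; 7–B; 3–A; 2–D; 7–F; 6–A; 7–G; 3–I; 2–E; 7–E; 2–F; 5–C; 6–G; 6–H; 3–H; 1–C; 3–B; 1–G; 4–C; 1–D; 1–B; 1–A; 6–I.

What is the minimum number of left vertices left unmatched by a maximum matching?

A valid assignment of size 6: 1→E, 2→D, 3→I, 4→C, 6→A, 7→G.
The set {4, 5} has only 1 neighbour ({C}), so by Hall's theorem at most 6 of the 7 left vertices can be matched.
That matches 6 of the 7, leaving 1 unmatched; no matching can do better.

1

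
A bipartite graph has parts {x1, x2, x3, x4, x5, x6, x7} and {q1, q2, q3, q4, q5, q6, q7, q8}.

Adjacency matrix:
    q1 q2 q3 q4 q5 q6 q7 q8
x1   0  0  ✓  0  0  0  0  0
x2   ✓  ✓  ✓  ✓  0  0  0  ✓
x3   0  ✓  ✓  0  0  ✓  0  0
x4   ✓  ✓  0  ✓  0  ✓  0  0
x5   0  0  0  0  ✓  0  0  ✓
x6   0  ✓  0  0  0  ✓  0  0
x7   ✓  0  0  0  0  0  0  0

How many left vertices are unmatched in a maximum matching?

For example, pair x1→q3, x2→q8, x3→q6, x4→q4, x5→q5, x6→q2, x7→q1.
All 7 left vertices are matched, so no larger matching exists.
That matches 7 of the 7, leaving 0 unmatched; no matching can do better.

0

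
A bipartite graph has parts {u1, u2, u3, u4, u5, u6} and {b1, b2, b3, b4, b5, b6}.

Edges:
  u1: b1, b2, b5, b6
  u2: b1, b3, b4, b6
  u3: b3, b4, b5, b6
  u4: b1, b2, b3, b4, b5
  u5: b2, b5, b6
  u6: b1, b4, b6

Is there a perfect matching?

Yes

A valid assignment of size 6: u1-b5, u2-b3, u3-b4, u4-b1, u5-b2, u6-b6.
All 6 left vertices are covered.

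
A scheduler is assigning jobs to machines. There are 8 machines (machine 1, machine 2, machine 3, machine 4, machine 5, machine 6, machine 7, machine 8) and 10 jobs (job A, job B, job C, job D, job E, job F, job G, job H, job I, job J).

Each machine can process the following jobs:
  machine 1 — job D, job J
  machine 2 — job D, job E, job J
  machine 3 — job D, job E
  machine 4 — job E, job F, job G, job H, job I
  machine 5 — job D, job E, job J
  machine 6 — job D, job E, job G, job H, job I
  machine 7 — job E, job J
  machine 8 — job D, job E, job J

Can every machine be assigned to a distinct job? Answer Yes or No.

The set {machine 1, machine 2, machine 3, machine 5, machine 7, machine 8} has only 3 neighbours ({job D, job E, job J}), so by Hall's theorem at most 5 of the 8 machines can be matched.
Hence no matching covers every machine.

No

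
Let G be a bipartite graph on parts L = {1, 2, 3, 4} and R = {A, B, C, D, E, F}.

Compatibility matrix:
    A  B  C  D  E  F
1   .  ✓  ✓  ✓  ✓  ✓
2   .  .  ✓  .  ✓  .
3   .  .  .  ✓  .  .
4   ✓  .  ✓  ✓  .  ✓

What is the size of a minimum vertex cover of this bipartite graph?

4

A maximum matching has 4 edges (e.g. 1–B, 2–E, 3–D, 4–F).
By König's theorem the minimum vertex cover has the same size. One such cover is {1, 2, 3, 4}.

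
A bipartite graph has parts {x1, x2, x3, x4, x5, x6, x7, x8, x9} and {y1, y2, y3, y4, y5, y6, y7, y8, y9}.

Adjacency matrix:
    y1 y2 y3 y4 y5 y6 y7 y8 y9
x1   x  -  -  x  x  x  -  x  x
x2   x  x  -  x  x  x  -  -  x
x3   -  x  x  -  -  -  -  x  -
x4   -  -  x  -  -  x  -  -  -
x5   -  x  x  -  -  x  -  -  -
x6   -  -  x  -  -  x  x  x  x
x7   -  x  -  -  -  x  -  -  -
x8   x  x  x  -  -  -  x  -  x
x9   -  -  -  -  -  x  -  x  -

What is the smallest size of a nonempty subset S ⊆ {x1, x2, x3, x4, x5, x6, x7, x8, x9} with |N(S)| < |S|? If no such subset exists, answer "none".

5

Take S = {x3, x4, x5, x7, x9}. Its neighbourhood is {y2, y3, y6, y8}, so |N(S)| = 4 < |S| = 5.
Every subset of size less than 5 has at least as many neighbours as members, so 5 is the minimum.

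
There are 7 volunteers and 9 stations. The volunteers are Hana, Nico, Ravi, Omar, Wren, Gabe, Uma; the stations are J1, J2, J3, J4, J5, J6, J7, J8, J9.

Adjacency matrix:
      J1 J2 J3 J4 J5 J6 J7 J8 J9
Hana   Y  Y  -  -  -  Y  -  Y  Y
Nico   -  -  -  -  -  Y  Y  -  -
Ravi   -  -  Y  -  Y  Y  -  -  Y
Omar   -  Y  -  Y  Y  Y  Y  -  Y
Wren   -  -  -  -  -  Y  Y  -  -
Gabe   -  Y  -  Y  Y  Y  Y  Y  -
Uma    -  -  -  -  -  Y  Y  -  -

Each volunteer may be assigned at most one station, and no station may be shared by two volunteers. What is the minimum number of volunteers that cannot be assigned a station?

1

A valid assignment of size 6: Hana-J9, Nico-J7, Ravi-J3, Omar-J5, Wren-J6, Gabe-J2.
The set {Nico, Wren, Uma} has only 2 neighbours ({J6, J7}), so by Hall's theorem at most 6 of the 7 volunteers can be matched.
That matches 6 of the 7, leaving 1 unmatched; no matching can do better.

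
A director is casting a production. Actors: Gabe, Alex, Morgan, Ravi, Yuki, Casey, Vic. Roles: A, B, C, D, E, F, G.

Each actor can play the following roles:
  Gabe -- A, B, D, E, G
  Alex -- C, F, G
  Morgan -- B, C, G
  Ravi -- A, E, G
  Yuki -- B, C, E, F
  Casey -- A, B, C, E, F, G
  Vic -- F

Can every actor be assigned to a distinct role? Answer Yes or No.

A valid assignment of size 7: Gabe→D, Alex→C, Morgan→B, Ravi→G, Yuki→E, Casey→A, Vic→F.
All 7 actors are covered.

Yes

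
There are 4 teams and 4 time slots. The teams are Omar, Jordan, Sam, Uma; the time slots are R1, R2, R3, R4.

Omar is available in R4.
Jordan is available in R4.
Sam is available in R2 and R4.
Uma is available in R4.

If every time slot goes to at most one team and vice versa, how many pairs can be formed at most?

A valid assignment of size 2: Omar→R4, Sam→R2.
The set {Omar, Jordan, Uma} has only 1 neighbour ({R4}), so by Hall's theorem at most 2 of the 4 teams can be matched.

2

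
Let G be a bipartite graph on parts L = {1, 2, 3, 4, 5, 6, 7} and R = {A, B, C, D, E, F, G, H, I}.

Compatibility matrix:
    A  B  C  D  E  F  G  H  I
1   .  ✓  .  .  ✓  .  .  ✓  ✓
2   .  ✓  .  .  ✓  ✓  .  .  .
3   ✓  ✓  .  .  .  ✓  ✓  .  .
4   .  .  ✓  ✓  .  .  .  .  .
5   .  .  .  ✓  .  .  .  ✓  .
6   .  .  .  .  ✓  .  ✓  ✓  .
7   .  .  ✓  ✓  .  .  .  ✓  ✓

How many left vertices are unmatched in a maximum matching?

0

One maximum matching: 1→B, 2→E, 3→F, 4→D, 5→H, 6→G, 7→C.
This saturates every left vertex, so 7 is the maximum.
That matches 7 of the 7, leaving 0 unmatched; no matching can do better.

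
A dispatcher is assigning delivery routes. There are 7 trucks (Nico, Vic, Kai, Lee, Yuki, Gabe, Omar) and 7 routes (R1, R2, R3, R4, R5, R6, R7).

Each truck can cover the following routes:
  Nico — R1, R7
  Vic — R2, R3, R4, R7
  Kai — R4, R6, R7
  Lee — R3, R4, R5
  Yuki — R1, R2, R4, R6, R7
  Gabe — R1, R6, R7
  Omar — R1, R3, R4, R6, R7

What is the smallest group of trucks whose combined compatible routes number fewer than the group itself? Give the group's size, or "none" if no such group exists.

none

A matching saturating every truck exists, for instance Nico→R1, Vic→R3, Kai→R4, Lee→R5, Yuki→R2, Gabe→R7, Omar→R6.
By Hall's marriage theorem, this means |N(S)| ≥ |S| for every subset S, so no violating subset exists.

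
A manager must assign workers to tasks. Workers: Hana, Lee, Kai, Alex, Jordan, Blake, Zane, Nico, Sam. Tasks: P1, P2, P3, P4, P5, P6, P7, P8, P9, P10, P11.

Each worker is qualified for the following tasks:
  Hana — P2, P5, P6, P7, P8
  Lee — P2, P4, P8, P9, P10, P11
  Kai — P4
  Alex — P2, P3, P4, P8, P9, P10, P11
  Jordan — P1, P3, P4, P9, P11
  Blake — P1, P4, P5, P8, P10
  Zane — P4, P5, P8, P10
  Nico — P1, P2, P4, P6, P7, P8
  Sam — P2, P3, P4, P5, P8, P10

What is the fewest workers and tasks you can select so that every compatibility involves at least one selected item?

9

A maximum matching has 9 edges (e.g. Hana–P7, Lee–P8, Kai–P4, Alex–P11, Jordan–P1, Blake–P10, Zane–P5, Nico–P2, Sam–P3).
By König's theorem the minimum vertex cover has the same size. One such cover is {Hana, Lee, Kai, Alex, Jordan, Blake, Zane, Nico, Sam}.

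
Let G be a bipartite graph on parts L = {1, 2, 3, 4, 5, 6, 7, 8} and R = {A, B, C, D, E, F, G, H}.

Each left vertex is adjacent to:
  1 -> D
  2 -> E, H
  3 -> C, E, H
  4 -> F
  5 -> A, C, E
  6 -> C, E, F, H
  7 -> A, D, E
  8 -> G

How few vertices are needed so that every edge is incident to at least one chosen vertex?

The 7 edges 1–D, 2–E, 3–C, 4–F, 5–A, 6–H, 8–G form a matching, so any vertex cover needs at least 7 vertices (one per matched edge).
Conversely {8, A, C, D, E, F, H} meets every edge and has exactly 7 vertices, so 7 is optimal.

7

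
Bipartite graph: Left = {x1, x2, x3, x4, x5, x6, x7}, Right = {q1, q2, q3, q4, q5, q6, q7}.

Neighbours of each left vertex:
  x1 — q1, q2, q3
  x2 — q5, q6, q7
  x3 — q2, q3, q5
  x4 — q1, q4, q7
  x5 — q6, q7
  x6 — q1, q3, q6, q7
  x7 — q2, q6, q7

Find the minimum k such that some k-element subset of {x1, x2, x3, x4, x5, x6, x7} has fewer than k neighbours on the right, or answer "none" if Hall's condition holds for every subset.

A matching saturating every left vertex exists, for instance x1→q1, x2→q7, x3→q5, x4→q4, x5→q6, x6→q3, x7→q2.
By Hall's marriage theorem, this means |N(S)| ≥ |S| for every subset S, so no violating subset exists.

none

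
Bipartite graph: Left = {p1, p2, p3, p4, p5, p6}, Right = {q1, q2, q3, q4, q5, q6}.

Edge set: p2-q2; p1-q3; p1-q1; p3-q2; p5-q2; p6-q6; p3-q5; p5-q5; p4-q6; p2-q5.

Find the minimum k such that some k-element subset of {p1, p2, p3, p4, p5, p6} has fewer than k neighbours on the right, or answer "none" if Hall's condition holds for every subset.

Take S = {p4, p6}. Its neighbourhood is {q6}, so |N(S)| = 1 < |S| = 2.
No single vertex violates Hall's condition since each has at least one neighbour, so 2 is the minimum.

2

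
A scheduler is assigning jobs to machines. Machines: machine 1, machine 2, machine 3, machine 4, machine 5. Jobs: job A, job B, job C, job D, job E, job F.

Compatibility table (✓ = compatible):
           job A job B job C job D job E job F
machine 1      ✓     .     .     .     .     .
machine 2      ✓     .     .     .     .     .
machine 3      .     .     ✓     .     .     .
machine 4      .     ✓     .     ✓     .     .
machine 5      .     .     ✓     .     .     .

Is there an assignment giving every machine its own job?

No

The set {machine 1, machine 2, machine 3, machine 5} has only 2 neighbours ({job A, job C}), so by Hall's theorem at most 3 of the 5 machines can be matched.
Hence no matching covers every machine.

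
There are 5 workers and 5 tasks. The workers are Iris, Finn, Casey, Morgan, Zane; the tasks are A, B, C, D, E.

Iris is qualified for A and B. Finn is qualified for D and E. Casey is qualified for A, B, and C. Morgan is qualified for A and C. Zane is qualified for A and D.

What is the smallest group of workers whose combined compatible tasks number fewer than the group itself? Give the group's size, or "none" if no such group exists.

none

A matching saturating every worker exists, for instance Iris→A, Finn→E, Casey→B, Morgan→C, Zane→D.
By Hall's marriage theorem, this means |N(S)| ≥ |S| for every subset S, so no violating subset exists.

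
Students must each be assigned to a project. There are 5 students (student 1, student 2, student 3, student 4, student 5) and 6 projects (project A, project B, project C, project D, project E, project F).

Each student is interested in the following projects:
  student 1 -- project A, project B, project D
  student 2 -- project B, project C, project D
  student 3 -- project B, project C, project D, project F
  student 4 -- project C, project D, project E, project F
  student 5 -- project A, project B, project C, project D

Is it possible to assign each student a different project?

Yes

One maximum matching: student 1→project A, student 2→project B, student 3→project F, student 4→project E, student 5→project C.
All 5 students are covered.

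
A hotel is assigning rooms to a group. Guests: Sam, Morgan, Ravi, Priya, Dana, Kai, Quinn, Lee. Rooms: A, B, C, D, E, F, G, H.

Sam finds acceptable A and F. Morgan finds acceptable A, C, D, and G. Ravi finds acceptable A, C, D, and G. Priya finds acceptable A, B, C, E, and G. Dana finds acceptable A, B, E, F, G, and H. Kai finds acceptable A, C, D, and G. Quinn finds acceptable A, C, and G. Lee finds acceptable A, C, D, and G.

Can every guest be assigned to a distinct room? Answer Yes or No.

No

The set {Morgan, Ravi, Kai, Quinn, Lee} has only 4 neighbours ({A, C, D, G}), so by Hall's theorem at most 7 of the 8 guests can be matched.
Hence no matching covers every guest.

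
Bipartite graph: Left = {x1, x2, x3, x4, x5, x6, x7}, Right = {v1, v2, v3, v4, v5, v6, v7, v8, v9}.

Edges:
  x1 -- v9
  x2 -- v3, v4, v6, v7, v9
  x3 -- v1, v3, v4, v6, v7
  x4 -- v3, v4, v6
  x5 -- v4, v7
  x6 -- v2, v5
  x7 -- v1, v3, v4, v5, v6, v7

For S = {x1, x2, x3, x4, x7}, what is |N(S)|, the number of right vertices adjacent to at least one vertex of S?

The union of neighbours of {x1, x2, x3, x4, x7} is {v1, v3, v4, v5, v6, v7, v9}, which has 7 elements.
Since |N(S)| = 7 ≥ |S| = 5, Hall's condition holds for this subset.

7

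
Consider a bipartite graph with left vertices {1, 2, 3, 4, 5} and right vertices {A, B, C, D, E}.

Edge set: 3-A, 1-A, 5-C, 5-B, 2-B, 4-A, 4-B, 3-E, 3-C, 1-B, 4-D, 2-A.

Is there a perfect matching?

One maximum matching: 1–A, 2–B, 3–E, 4–D, 5–C.
Every left vertex is matched, so this is a perfect matching.

Yes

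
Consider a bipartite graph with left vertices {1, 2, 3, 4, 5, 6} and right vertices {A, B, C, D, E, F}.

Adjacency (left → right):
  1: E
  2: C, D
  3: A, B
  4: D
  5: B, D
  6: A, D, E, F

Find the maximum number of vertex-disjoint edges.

One maximum matching: 1→E, 2→C, 3→A, 4→D, 5→B, 6→F.
This saturates every left vertex, so 6 is the maximum.

6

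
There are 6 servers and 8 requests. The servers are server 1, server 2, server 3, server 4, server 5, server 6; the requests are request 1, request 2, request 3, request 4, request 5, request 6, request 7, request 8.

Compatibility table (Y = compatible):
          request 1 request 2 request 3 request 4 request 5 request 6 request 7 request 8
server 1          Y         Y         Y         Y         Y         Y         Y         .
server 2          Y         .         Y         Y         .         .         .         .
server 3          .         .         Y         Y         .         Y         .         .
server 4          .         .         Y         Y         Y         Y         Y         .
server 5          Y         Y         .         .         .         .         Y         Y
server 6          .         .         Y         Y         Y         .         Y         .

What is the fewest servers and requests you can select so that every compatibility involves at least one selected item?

6

{server 1, server 2, server 3, server 4, server 5, server 6} is a vertex cover of size 6: every edge has an endpoint in this set.
No smaller cover exists because server 1–request 4, server 2–request 1, server 3–request 3, server 4–request 6, server 5–request 8, server 6–request 7 is a matching of size 6, and a cover must include an endpoint of each of these disjoint edges (König's theorem).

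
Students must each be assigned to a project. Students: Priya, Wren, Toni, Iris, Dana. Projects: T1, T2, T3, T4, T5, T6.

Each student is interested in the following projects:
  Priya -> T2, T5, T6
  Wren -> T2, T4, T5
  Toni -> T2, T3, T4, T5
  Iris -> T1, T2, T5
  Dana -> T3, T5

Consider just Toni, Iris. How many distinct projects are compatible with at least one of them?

The union of neighbours of {Toni, Iris} is {T1, T2, T3, T4, T5}, which has 5 elements.
Since |N(S)| = 5 ≥ |S| = 2, Hall's condition holds for this subset.

5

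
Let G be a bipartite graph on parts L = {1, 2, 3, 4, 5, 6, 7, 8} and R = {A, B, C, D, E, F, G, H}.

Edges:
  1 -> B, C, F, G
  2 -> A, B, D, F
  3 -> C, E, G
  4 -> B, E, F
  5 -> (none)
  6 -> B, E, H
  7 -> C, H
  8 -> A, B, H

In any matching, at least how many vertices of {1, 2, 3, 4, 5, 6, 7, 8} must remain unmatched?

For example, pair 1-F, 2-D, 3-G, 4-E, 6-H, 7-C, 8-B.
The set {5} has only 0 neighbours (∅), so by Hall's theorem at most 7 of the 8 left vertices can be matched.
That matches 7 of the 8, leaving 1 unmatched; no matching can do better.

1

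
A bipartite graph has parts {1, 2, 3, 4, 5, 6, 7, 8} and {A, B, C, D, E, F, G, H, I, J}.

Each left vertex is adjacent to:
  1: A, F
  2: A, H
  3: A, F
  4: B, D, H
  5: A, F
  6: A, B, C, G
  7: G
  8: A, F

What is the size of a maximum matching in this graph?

One maximum matching: 1-A, 2-H, 3-F, 4-D, 6-B, 7-G.
The set {1, 3, 5, 8} has only 2 neighbours ({A, F}), so by Hall's theorem at most 6 of the 8 left vertices can be matched.

6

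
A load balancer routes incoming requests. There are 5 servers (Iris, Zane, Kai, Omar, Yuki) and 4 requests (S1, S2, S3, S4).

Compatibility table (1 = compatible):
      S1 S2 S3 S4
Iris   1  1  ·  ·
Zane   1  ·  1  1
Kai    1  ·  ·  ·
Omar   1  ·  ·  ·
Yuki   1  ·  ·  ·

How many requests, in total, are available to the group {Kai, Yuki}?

1

The union of neighbours of {Kai, Yuki} is {S1}, which has 1 element.
Since |N(S)| = 1 < |S| = 2, Hall's condition fails for this subset.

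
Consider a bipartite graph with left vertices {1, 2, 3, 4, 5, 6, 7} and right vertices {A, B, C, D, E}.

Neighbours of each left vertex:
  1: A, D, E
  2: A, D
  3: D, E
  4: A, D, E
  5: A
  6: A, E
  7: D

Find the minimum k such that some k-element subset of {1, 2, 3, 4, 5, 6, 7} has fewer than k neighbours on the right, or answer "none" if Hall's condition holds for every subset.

Take S = {2, 5, 7}. Its neighbourhood is {A, D}, so |N(S)| = 2 < |S| = 3.
Every subset of size less than 3 has at least as many neighbours as members, so 3 is the minimum.

3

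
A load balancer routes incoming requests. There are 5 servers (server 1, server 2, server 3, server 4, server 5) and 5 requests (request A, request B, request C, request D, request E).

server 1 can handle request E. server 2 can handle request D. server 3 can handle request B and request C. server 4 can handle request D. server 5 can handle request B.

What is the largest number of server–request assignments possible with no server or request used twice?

A valid assignment of size 4: server 1-request E, server 2-request D, server 3-request C, server 5-request B.
The set {server 2, server 4} has only 1 neighbour ({request D}), so by Hall's theorem at most 4 of the 5 servers can be matched.

4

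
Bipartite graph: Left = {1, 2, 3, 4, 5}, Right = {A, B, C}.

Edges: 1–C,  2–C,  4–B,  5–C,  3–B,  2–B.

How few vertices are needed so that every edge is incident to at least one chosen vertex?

2

{B, C} is a vertex cover of size 2: every edge has an endpoint in this set.
No smaller cover exists because 1–C, 2–B is a matching of size 2, and a cover must include an endpoint of each of these disjoint edges (König's theorem).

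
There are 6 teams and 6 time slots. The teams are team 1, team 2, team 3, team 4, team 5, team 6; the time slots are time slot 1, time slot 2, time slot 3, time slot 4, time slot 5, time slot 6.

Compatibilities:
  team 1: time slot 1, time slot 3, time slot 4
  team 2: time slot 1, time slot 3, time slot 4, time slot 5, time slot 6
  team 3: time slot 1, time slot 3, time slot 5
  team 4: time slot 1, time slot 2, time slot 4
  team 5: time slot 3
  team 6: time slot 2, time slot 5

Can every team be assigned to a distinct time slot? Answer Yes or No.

Yes

For example, pair team 1-time slot 1, team 2-time slot 6, team 3-time slot 5, team 4-time slot 4, team 5-time slot 3, team 6-time slot 2.
All 6 teams are covered.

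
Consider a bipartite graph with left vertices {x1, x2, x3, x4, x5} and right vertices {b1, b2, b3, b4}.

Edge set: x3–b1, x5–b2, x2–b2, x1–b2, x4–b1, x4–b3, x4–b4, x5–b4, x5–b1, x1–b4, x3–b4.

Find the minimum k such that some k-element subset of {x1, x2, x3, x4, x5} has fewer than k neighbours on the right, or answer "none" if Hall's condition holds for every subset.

4

Take S = {x1, x2, x3, x5}. Its neighbourhood is {b1, b2, b4}, so |N(S)| = 3 < |S| = 4.
Every subset of size less than 4 has at least as many neighbours as members, so 4 is the minimum.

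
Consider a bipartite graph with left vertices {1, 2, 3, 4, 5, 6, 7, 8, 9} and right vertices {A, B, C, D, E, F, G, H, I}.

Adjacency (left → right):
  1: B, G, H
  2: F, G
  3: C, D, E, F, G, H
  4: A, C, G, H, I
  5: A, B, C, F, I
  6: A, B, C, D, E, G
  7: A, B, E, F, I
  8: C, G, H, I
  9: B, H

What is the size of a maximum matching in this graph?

A valid assignment of size 9: 1→G, 2→F, 3→H, 4→A, 5→I, 6→D, 7→E, 8→C, 9→B.
All 9 left vertices are matched, so no larger matching exists.

9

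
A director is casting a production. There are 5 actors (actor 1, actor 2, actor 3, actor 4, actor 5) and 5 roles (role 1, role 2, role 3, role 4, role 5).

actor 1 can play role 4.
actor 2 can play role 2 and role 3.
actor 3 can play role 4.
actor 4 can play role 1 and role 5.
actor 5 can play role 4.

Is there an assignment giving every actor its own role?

No

The set {actor 1, actor 3, actor 5} has only 1 neighbour ({role 4}), so by Hall's theorem at most 3 of the 5 actors can be matched.
Hence no matching covers every actor.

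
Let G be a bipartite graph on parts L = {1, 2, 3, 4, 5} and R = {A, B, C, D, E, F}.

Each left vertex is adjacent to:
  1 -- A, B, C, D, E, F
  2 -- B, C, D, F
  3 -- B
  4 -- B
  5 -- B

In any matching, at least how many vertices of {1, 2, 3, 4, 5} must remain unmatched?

One maximum matching: 1–A, 2–F, 3–B.
The set {3, 4, 5} has only 1 neighbour ({B}), so by Hall's theorem at most 3 of the 5 left vertices can be matched.
That matches 3 of the 5, leaving 2 unmatched; no matching can do better.

2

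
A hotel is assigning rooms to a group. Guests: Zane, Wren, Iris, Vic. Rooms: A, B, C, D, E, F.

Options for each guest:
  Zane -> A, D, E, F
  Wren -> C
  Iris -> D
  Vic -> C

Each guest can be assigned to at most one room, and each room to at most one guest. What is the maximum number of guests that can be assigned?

One maximum matching: Zane-E, Wren-C, Iris-D.
The set {Wren, Vic} has only 1 neighbour ({C}), so by Hall's theorem at most 3 of the 4 guests can be matched.

3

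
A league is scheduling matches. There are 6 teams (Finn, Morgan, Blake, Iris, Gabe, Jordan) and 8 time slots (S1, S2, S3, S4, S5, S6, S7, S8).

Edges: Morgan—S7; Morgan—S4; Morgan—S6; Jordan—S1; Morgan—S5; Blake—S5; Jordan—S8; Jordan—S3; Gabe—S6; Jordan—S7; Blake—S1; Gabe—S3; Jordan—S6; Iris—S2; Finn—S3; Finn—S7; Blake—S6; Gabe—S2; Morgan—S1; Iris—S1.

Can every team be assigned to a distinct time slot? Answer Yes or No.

One maximum matching: Finn→S3, Morgan→S6, Blake→S5, Iris→S1, Gabe→S2, Jordan→S7.
All 6 teams are covered.

Yes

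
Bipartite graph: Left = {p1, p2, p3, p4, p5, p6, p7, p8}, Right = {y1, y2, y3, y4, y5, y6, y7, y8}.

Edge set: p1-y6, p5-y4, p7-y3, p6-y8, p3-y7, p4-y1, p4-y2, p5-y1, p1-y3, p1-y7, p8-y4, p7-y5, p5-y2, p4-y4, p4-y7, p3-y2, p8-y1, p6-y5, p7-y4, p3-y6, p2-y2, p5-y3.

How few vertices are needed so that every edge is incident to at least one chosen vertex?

8

A maximum matching has 8 edges (e.g. p1–y6, p2–y2, p3–y7, p4–y4, p5–y3, p6–y8, p7–y5, p8–y1).
By König's theorem the minimum vertex cover has the same size. One such cover is {p1, p2, p3, p4, p5, p6, p7, p8}.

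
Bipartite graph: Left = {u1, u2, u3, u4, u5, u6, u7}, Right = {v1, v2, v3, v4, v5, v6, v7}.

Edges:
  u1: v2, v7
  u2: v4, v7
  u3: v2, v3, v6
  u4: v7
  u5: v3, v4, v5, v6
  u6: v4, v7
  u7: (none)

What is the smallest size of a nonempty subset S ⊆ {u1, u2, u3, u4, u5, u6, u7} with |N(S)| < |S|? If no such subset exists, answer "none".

Take S = {u7}. Its neighbourhood is {}, so |N(S)| = 0 < |S| = 1.

1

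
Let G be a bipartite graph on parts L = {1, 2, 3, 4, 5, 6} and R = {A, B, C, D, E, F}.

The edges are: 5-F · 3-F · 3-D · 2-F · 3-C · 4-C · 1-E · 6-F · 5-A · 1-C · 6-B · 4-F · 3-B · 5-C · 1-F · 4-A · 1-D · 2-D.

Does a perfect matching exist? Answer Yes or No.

For example, pair 1→E, 2→D, 3→F, 4→A, 5→C, 6→B.
All 6 left vertices are covered.

Yes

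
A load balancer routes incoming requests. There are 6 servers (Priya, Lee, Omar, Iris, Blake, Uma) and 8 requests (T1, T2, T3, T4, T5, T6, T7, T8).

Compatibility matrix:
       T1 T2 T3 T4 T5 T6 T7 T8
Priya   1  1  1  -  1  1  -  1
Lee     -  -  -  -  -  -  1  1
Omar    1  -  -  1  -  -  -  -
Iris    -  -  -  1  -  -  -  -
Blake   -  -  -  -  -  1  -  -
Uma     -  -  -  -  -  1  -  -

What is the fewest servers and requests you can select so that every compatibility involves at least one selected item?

5

{Priya, Lee, Omar, Iris, T6} is a vertex cover of size 5: every edge has an endpoint in this set.
No smaller cover exists because Priya–T5, Lee–T7, Omar–T1, Iris–T4, Blake–T6 is a matching of size 5, and a cover must include an endpoint of each of these disjoint edges (König's theorem).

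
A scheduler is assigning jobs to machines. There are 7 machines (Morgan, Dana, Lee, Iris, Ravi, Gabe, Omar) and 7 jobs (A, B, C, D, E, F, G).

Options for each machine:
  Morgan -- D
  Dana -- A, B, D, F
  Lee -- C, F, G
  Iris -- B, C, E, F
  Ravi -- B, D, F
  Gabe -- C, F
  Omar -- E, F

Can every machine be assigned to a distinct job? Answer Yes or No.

For example, pair Morgan-D, Dana-A, Lee-G, Iris-B, Ravi-F, Gabe-C, Omar-E.
Every machine is matched, so this is a perfect matching.

Yes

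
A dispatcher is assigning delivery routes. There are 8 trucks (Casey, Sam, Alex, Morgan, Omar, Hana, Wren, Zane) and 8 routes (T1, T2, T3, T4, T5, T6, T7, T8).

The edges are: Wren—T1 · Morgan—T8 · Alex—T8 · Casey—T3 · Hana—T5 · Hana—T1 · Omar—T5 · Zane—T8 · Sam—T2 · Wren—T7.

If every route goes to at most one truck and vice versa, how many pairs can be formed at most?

6

One maximum matching: Casey→T3, Sam→T2, Alex→T8, Omar→T5, Hana→T1, Wren→T7.
The set {Alex, Morgan, Zane} has only 1 neighbour ({T8}), so by Hall's theorem at most 6 of the 8 trucks can be matched.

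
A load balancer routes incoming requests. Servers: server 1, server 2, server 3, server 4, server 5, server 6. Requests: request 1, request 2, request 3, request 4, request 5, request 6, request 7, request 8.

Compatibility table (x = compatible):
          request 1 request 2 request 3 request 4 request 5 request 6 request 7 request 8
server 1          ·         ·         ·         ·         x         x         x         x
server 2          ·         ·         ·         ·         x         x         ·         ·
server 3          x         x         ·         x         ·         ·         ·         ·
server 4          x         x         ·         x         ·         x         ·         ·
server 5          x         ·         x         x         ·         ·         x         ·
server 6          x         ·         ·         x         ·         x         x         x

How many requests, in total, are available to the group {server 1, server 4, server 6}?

The union of neighbours of {server 1, server 4, server 6} is {request 1, request 2, request 4, request 5, request 6, request 7, request 8}, which has 7 elements.
Since |N(S)| = 7 ≥ |S| = 3, Hall's condition holds for this subset.

7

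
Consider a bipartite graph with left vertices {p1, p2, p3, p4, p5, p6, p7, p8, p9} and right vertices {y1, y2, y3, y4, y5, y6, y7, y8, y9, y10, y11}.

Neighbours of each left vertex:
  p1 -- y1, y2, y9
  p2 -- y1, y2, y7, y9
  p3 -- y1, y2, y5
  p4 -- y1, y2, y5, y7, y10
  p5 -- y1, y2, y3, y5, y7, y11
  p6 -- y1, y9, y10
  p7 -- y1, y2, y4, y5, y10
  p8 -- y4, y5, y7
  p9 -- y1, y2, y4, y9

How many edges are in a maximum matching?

8

A valid assignment of size 8: p1-y9, p2-y1, p3-y5, p4-y2, p5-y3, p6-y10, p7-y4, p8-y7.
The set {p1, p2, p3, p4, p6, p7, p8, p9} has only 7 neighbours ({y1, y10, y2, y4, y5, y7, y9}), so by Hall's theorem at most 8 of the 9 left vertices can be matched.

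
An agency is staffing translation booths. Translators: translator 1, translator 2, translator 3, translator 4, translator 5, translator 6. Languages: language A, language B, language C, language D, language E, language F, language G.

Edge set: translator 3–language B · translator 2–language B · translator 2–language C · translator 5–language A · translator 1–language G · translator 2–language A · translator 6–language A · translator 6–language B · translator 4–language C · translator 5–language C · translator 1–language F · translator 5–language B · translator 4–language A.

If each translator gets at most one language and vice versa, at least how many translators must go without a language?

2

One maximum matching: translator 1–language F, translator 2–language C, translator 3–language B, translator 4–language A.
The set {translator 2, translator 3, translator 4, translator 5, translator 6} has only 3 neighbours ({language A, language B, language C}), so by Hall's theorem at most 4 of the 6 translators can be matched.
That matches 4 of the 6, leaving 2 unmatched; no matching can do better.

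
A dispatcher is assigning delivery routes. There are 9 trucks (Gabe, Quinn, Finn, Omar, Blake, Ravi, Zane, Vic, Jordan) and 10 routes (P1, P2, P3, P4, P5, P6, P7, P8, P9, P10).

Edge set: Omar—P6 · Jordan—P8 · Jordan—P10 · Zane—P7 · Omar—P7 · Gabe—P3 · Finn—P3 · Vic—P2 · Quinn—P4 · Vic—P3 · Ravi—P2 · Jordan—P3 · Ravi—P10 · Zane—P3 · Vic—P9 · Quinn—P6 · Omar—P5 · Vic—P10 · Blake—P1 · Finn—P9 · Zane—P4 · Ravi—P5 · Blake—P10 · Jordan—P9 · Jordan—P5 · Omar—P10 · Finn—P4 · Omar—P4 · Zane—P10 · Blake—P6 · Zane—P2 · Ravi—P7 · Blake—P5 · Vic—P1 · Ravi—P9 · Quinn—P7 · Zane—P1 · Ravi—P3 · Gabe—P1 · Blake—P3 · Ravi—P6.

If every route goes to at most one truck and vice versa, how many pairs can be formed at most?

A valid assignment of size 9: Gabe→P1, Quinn→P4, Finn→P9, Omar→P6, Blake→P5, Ravi→P10, Zane→P7, Vic→P2, Jordan→P3.
This saturates every truck, so 9 is the maximum.

9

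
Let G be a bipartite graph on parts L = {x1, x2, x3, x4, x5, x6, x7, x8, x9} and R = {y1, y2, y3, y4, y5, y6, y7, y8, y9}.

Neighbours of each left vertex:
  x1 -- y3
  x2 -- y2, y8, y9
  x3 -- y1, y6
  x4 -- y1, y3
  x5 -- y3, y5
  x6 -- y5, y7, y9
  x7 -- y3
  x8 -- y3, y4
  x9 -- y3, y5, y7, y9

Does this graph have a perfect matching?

The set {x1, x7} has only 1 neighbour ({y3}), so by Hall's theorem at most 8 of the 9 left vertices can be matched.
Hence no matching covers every left vertex.

No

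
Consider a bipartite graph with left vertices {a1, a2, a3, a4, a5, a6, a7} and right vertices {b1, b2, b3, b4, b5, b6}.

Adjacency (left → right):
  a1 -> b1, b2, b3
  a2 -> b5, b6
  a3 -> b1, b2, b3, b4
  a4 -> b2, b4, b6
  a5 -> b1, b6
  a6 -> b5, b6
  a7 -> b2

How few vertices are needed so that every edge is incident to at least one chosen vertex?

The 6 edges a1–b2, a2–b6, a3–b3, a4–b4, a5–b1, a6–b5 form a matching, so any vertex cover needs at least 6 vertices (one per matched edge).
Conversely {b1, b2, b3, b4, b5, b6} meets every edge and has exactly 6 vertices, so 6 is optimal.

6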